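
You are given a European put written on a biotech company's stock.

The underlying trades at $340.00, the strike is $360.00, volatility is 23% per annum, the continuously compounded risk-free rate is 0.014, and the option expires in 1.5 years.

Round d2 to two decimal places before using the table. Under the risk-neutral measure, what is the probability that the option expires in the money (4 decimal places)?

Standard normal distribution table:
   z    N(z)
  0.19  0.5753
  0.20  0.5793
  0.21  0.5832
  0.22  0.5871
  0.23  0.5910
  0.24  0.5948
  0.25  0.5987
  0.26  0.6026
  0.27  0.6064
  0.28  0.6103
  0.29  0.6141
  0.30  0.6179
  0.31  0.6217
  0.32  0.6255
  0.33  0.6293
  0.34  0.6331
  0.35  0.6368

σ√T = 0.23·√1.5 = 0.2817
ln(S/K) + (r + σ²/2)T = ln(340/360) + (0.014 + 0.23²/2)·1.5 = -0.0572 + 0.0607 = 0.0035
d₁ = 0.0035 / 0.2817 = 0.0125 ≈ 0.01
d₂ = d₁ − σ√T = 0.0125 − 0.2817 = -0.2692 ≈ -0.27
Risk-neutral Pr[S_T < K] = N(−d₂) = N(0.27) = 0.6064

0.6064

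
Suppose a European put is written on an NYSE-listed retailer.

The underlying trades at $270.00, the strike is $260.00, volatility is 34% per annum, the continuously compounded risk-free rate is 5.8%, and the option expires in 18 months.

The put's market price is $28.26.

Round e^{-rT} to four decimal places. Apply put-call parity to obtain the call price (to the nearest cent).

e^(−rT) = e^(−0.058·1.5) = 0.9167
Put-call parity: C − P = S − K·e^(−rT) = 270 − 260·0.9167 = 270 − 238.3420 = 31.6580
C = P + (C − P) = 28.26 + (31.6580) = 59.9180

$59.92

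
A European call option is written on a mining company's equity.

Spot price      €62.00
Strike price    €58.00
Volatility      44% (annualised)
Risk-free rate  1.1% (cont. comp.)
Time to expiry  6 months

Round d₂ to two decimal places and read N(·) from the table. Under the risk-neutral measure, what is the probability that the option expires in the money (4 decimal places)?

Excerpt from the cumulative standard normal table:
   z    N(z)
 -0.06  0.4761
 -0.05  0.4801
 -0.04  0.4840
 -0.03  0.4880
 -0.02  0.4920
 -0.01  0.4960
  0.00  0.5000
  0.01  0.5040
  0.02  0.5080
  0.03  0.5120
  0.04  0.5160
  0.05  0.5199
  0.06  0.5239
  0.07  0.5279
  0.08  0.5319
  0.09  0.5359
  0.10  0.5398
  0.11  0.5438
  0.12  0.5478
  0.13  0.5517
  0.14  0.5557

σ√T = 0.44 × 0.7071 = 0.3111
ln(S/K) + (r + σ²/2)T = ln(62/58) + (0.011 + 0.44²/2)·0.5 = 0.0667 + 0.0539 = 0.1206
d₁ = 0.1206 / 0.3111 = 0.3876 → 0.39
d₂ = d₁ − σ√T = 0.3876 − 0.3111 = 0.0765 → 0.08
Risk-neutral Pr[S_T > K] = N(d₂) = N(0.08) = 0.5319

0.5319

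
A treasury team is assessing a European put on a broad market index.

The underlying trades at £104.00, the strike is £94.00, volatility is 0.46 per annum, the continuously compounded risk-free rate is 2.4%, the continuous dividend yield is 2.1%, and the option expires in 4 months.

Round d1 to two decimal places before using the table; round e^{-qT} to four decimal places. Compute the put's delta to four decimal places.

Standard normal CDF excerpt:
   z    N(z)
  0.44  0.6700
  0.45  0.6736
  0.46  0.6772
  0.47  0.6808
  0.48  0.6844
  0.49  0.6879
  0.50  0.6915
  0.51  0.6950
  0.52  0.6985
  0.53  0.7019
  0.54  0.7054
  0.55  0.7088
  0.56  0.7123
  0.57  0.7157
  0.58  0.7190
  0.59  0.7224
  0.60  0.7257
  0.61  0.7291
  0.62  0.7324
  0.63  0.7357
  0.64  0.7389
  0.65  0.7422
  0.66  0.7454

σ√T = 0.46 × 0.5774 = 0.2656
d₁ = [ln(104/94) + (0.024 − 0.021 + ½·0.46²)·0.3333] / (σ√T) = (0.1011 + 0.0363) / 0.2656 = 0.5172 which rounds to 0.52
N(d₁) = N(0.52) = 0.6985
Δ_put = exp(−qT)·(N(d₁) − 1) = 0.9930·(0.6985 − 1) = -0.2994

-0.2994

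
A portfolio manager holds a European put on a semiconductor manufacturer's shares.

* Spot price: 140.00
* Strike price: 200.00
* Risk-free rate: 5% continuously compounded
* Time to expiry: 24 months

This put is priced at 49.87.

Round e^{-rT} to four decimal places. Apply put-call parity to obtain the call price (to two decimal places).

8.91

exp(−rT) = exp(−0.05·2) = 0.9048
Put-call parity: C − P = S − K·e^(−rT) = 140 − 200·0.9048 = 140 − 180.9600 = -40.9600
C = P + (C − P) = 49.87 + (-40.9600) = 8.9100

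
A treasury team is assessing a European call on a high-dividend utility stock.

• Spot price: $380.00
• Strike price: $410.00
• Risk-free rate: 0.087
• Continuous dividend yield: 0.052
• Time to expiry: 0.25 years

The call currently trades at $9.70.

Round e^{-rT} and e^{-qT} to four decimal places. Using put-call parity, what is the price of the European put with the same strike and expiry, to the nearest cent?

e^(−qT) = e^(−0.052·0.25) = 0.9871;  e^(−rT) = e^(−0.087·0.25) = 0.9785
Put-call parity: C − P = S·e^(−qT) − K·e^(−rT) = 380·0.9871 − 410·0.9785 = 375.0980 − 401.1850 = -26.0870
P = C − (C − P) = 9.70 − (-26.0870) = 35.7870

$35.79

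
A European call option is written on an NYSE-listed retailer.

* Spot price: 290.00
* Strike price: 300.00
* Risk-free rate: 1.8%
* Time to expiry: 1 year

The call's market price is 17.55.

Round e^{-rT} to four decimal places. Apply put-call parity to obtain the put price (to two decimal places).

22.21

exp(−rT) = exp(−0.018·1) = 0.9822
Put-call parity: C − P = S − K·e^(−rT) = 290 − 300·0.9822 = 290 − 294.6600 = -4.6600
P = C − (C − P) = 17.55 − (-4.6600) = 22.2100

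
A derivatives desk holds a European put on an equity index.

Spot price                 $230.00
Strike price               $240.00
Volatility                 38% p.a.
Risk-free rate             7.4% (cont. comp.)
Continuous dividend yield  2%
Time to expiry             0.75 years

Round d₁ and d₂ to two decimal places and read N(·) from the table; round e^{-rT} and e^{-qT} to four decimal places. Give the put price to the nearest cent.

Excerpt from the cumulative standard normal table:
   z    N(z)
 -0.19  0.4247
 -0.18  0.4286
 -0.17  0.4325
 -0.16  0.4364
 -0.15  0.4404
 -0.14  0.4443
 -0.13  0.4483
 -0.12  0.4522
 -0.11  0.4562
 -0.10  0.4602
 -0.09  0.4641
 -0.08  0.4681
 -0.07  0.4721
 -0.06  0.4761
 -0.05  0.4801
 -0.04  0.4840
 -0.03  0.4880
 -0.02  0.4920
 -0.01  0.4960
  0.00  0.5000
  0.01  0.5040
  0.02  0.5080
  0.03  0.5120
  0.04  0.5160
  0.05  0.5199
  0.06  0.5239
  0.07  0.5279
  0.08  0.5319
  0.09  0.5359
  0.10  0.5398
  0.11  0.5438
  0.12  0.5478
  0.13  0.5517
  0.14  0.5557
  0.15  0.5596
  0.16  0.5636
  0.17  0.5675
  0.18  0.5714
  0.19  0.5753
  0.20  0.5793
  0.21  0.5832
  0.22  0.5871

$29.97

σ√T = 0.38·√0.75 = 0.3291
d₁ = [ln(230/240) + (0.074 − 0.02 + 0.38²/2)·0.75] / 0.3291 = [-0.0426 + 0.0946] / 0.3291 = 0.1583 ≈ 0.16
d₂ = d₁ − σ√T = 0.1583 − 0.3291 = -0.1708 ≈ -0.17
exp(−qT) = exp(−0.02·0.75) = 0.9851;  exp(−rT) = exp(−0.074·0.75) = 0.9460
N(−d₂) = N(0.17) = 0.5675;  N(−d₁) = N(-0.16) = 0.4364
P = 240·0.9460·0.5675 − 230·0.9851·0.4364 = 128.8452 − 98.8765 = 29.9687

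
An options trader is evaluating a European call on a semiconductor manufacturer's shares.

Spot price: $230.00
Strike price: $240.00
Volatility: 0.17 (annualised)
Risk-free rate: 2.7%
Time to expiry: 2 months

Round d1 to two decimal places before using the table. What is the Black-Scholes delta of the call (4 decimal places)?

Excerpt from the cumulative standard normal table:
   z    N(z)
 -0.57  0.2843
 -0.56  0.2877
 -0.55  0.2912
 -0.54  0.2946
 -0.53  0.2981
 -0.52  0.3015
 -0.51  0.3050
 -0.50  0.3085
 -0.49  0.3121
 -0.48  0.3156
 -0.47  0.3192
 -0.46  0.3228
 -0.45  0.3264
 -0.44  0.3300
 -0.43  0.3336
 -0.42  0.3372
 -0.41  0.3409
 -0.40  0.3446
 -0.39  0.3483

σ√T = 0.17·√0.1667 = 0.0694
d₁ = [ln(230/240) + (0.027 + 0.17²/2)·0.1667] / 0.0694 = [-0.0426 + 0.0069] / 0.0694 = -0.5137 ≈ -0.51
N(d₁) = N(-0.51) = 0.3050
Δ_call = N(d₁) = 0.3050

0.3050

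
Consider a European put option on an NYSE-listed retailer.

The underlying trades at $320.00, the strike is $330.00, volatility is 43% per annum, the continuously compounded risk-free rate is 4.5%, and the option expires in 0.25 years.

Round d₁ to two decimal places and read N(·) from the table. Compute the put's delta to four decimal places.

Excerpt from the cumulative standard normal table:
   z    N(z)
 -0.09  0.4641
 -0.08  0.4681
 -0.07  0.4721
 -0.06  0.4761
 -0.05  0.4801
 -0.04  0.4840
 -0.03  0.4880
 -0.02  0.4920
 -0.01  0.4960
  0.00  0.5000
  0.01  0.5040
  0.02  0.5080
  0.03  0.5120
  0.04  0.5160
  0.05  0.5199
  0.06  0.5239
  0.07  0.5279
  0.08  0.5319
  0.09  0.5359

T = 0.25;  σ√T = 0.2150
ln(S/K) + (r + σ²/2)T = ln(320/330) + (0.045 + 0.43²/2)·0.25 = -0.0308 + 0.0344 = 0.0036
d₁ = 0.0036 / 0.2150 = 0.0167 which rounds to 0.02
N(d₁) = N(0.02) = 0.5080
Δ_put = N(d₁) − 1 = 0.5080 − 1 = -0.4920

-0.4920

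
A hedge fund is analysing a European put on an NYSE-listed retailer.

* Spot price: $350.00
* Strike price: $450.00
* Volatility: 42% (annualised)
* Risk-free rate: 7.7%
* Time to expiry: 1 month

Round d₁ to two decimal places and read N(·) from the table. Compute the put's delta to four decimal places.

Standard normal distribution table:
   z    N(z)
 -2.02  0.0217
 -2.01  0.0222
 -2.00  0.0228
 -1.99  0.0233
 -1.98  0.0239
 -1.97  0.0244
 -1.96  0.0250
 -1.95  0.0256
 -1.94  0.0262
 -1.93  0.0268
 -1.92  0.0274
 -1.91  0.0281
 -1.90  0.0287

-0.9750

σ√T = 0.42·√0.08333 = 0.1212
d₁ = [ln(350/450) + (0.077 + 0.42²/2)·0.08333] / 0.1212 = [-0.2513 + 0.0138] / 0.1212 = -1.9593 → -1.96
N(d₁) = N(-1.96) = 0.0250
Δ_put = N(d₁) − 1 = 0.0250 − 1 = -0.9750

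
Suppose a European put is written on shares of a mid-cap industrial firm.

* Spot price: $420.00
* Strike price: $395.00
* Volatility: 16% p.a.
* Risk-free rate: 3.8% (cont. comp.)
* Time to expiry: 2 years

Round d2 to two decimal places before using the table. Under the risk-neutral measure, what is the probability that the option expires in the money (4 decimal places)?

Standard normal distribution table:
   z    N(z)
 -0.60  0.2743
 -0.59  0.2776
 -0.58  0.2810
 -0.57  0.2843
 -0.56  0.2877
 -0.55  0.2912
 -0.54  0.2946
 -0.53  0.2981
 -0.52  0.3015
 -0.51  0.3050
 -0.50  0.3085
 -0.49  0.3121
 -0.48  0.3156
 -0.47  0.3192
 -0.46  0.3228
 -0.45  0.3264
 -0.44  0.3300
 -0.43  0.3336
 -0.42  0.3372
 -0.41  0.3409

0.3121

T = 2;  σ√T = 0.2263
d₁ = [ln(420/395) + (0.038 + ½·0.16²)·2] / (σ√T) = (0.0614 + 0.1016) / 0.2263 = 0.7202 ≈ 0.72
d₂ = 0.7202 − 0.2263 = 0.4940 ≈ 0.49
Pr(exercise) under Q = N(−d₂) = N(-0.49) = 0.3121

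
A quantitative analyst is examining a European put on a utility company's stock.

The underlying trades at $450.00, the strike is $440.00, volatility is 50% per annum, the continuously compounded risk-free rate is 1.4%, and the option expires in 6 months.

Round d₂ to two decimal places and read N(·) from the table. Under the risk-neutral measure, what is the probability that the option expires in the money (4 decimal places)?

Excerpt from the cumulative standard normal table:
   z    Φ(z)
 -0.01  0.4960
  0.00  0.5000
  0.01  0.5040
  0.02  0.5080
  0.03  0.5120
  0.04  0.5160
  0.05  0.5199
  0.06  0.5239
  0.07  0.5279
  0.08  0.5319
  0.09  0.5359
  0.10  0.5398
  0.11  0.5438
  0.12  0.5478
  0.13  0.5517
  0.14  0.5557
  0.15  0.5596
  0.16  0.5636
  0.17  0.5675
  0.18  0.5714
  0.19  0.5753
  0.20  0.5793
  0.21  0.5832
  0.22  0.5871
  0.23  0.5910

σ√T = 0.5·√0.5 = 0.3536
ln(S/K) + (r + σ²/2)T = ln(450/440) + (0.014 + 0.5²/2)·0.5 = 0.0225 + 0.0695 = 0.0920
d₁ = 0.0920 / 0.3536 = 0.2601 ≈ 0.26
d₂ = d₁ − σ√T = 0.2601 − 0.3536 = -0.0934 ≈ -0.09
Pr(exercise) under Q = N(−d₂) = N(0.09) = 0.5359

0.5359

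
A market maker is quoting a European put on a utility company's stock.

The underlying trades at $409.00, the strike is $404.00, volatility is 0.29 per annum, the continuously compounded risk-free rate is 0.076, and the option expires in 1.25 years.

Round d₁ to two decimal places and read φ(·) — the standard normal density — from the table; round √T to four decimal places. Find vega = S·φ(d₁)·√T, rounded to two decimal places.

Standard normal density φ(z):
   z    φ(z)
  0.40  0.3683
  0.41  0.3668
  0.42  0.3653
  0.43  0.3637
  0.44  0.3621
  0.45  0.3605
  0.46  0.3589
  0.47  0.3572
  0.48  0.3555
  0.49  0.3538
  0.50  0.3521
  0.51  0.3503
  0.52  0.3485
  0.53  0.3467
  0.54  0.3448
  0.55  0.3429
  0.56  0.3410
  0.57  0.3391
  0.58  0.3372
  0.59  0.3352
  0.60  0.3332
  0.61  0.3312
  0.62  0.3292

161.78

σ√T = 0.29 × 1.1180 = 0.3242
ln(S/K) + (r + σ²/2)T = ln(409/404) + (0.076 + 0.29²/2)·1.25 = 0.0123 + 0.1476 = 0.1599
d₁ = 0.1599 / 0.3242 = 0.4931 → 0.49
√T = √1.25 = 1.1180
φ(d₁) = φ(0.49) = 0.3538
vega = S·φ(d₁)·√T = 409·0.3538·1.1180 = 161.7793
(The call has the same vega.)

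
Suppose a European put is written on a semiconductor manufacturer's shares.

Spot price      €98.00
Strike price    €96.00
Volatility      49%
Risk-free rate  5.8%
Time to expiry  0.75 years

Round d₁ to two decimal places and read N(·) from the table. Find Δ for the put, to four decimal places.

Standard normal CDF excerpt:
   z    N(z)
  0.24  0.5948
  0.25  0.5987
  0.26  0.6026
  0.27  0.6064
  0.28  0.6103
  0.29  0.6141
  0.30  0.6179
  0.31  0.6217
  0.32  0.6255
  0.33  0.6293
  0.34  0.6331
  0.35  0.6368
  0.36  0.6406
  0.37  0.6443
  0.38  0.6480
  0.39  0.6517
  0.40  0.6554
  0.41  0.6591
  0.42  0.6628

-0.3594

σ√T = 0.49 × 0.8660 = 0.4244
d₁ = [ln(98/96) + (0.058 + 0.49²/2)·0.75] / 0.4244 = [0.0206 + 0.1335] / 0.4244 = 0.3633 ⇒ 0.36
N(d₁) = N(0.36) = 0.6406
Δ_put = N(d₁) − 1 = 0.6406 − 1 = -0.3594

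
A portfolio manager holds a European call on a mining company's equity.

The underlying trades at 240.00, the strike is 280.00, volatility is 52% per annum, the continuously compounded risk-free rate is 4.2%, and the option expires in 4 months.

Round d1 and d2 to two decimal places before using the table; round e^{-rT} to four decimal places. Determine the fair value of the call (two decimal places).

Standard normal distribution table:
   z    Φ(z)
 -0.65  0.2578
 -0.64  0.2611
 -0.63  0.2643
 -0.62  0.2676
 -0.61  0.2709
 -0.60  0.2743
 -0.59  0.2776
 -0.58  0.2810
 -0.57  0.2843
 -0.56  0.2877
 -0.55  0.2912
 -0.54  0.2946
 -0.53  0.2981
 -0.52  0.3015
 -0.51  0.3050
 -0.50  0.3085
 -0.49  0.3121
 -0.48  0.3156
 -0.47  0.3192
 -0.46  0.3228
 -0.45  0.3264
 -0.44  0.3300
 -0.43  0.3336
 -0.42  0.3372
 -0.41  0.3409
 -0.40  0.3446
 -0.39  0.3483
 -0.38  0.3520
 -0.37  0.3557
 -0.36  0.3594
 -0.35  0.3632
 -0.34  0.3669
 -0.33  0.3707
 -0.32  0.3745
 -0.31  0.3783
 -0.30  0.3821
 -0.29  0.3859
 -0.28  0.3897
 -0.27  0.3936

15.99

σ√T = 0.52·√0.3333 = 0.3002
ln(S/K) + (r + σ²/2)T = ln(240/280) + (0.042 + 0.52²/2)·0.3333 = -0.1542 + 0.0591 = -0.0951
d₁ = -0.0951 / 0.3002 = -0.3167 → -0.32
d₂ = d₁ − σ√T = -0.3167 − 0.3002 = -0.6169 → -0.62
e^(−rT) = e^(−0.042·0.3333) = 0.9861
C = 240·N(-0.32) − 280·0.9861·N(-0.62) = 240·0.3745 − 280·0.9861·0.2676 = 89.8800 − 73.8865 = 15.9935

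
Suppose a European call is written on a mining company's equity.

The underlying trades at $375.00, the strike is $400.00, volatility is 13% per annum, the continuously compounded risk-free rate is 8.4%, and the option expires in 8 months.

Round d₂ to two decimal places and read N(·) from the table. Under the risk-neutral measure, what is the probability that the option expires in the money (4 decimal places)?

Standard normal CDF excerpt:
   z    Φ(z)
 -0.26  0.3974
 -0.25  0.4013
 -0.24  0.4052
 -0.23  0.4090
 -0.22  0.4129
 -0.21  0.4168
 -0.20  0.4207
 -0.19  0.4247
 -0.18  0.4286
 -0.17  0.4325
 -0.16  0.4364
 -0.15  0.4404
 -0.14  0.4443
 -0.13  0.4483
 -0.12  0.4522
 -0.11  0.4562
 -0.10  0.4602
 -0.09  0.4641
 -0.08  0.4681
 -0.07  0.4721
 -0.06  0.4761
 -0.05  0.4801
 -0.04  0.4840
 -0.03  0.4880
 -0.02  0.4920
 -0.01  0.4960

T = 0.6667;  σ√T = 0.1061
ln(S/K) + (r + σ²/2)T = ln(375/400) + (0.084 + 0.13²/2)·0.6667 = -0.0645 + 0.0616 = -0.0029
d₁ = -0.0029 / 0.1061 = -0.0274 ≈ -0.03
d₂ = d₁ − σ√T = -0.0274 − 0.1061 = -0.1335 ≈ -0.13
Risk-neutral Pr[S_T > K] = N(d₂) = N(-0.13) = 0.4483

0.4483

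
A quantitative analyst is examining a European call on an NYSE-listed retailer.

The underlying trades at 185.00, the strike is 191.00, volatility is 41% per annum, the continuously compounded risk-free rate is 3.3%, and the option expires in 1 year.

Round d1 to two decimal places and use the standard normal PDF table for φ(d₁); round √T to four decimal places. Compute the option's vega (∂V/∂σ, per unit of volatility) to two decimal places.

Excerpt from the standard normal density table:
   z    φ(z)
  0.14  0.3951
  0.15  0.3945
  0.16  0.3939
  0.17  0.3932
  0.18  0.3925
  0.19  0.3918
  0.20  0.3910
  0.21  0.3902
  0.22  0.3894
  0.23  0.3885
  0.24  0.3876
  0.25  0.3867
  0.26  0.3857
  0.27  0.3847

72.19

σ√T = 0.41 × 1.0000 = 0.4100
d₁ = [ln(185/191) + (0.033 + 0.41²/2)·1] / 0.4100 = [-0.0319 + 0.1170] / 0.4100 = 0.2076 ≈ 0.21
√T = √1 = 1.0000
φ(d₁) = φ(0.21) = 0.3902
vega = S·φ(d₁)·√T = 185·0.3902·1.0000 = 72.1870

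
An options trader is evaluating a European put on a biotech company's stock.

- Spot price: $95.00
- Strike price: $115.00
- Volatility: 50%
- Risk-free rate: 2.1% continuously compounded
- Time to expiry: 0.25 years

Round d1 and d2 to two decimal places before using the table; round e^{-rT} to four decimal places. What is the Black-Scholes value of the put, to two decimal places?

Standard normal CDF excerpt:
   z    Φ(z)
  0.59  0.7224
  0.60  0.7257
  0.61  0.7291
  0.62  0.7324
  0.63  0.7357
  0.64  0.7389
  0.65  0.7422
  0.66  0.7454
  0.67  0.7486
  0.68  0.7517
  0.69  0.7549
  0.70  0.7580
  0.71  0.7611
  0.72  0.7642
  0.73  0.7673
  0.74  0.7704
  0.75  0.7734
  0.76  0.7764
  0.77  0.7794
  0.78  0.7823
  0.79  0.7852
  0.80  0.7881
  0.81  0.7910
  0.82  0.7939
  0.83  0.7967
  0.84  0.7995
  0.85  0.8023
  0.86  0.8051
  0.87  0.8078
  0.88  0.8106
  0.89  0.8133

$22.84

σ√T = 0.5 × 0.5000 = 0.2500
d₁ = [ln(95/115) + (0.021 + 0.5²/2)·0.25] / 0.2500 = [-0.1911 + 0.0365] / 0.2500 = -0.6182 ≈ -0.62
d₂ = d₁ − σ√T = -0.6182 − 0.2500 = -0.8682 ≈ -0.87
exp(−rT) = exp(−0.021·0.25) = 0.9948
N(−d₂) = N(0.87) = 0.8078;  N(−d₁) = N(0.62) = 0.7324
P = 115·0.9948·0.8078 − 95·0.7324 = 92.4139 − 69.5780 = 22.8359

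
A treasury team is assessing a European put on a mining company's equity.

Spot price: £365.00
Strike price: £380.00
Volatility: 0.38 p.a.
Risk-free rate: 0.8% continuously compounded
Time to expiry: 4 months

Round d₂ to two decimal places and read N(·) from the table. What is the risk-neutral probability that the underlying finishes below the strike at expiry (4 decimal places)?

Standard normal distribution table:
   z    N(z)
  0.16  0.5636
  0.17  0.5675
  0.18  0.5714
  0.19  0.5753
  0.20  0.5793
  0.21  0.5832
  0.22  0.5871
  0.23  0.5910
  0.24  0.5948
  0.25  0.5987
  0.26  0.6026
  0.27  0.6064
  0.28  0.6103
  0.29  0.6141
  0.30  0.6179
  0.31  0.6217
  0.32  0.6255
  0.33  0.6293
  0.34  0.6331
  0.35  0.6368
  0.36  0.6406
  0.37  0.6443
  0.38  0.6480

σ√T = 0.38·√0.3333 = 0.2194
d₁ = [ln(365/380) + (0.008 + 0.38²/2)·0.3333] / 0.2194 = [-0.0403 + 0.0267] / 0.2194 = -0.0617 → -0.06
d₂ = d₁ − σ√T = -0.0617 − 0.2194 = -0.2811 → -0.28
Risk-neutral Pr[S_T < K] = N(−d₂) = N(0.28) = 0.6103

0.6103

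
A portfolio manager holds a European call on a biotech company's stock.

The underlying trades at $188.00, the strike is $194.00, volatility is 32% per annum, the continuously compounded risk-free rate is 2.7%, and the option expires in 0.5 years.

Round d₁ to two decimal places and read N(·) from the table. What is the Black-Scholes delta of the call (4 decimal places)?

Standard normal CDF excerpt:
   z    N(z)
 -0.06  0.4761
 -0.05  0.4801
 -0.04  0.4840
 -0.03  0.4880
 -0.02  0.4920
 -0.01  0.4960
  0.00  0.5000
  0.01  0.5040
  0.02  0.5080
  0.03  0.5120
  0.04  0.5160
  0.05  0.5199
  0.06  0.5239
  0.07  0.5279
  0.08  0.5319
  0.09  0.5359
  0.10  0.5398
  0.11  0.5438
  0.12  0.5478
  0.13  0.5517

0.5120

T = 0.5;  σ√T = 0.2263
ln(S/K) + (r + σ²/2)T = ln(188/194) + (0.027 + 0.32²/2)·0.5 = -0.0314 + 0.0391 = 0.0077
d₁ = 0.0077 / 0.2263 = 0.0340 ⇒ 0.03
N(d₁) = N(0.03) = 0.5120
Δ_call = N(d₁) = 0.5120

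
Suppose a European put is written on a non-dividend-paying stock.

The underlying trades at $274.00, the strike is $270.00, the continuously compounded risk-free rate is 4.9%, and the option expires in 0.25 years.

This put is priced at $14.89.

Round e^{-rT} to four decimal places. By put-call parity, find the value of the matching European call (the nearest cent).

$22.18

e^(−rT) = e^(−0.049·0.25) = 0.9878
Put-call parity: C − P = S − K·e^(−rT) = 274 − 270·0.9878 = 274 − 266.7060 = 7.2940
C = P + (C − P) = 14.89 + (7.2940) = 22.1840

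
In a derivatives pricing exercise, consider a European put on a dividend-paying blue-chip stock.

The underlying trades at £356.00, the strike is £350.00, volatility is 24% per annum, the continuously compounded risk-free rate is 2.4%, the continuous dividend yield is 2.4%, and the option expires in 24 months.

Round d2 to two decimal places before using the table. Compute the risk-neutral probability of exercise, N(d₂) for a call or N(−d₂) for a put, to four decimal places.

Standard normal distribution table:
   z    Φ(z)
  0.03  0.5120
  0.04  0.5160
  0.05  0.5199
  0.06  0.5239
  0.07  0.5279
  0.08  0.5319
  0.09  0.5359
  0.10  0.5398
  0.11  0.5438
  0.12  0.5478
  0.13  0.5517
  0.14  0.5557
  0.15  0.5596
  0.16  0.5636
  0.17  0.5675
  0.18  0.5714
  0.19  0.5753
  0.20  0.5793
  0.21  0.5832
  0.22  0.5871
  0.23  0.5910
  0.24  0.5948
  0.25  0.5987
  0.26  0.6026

T = 2;  σ√T = 0.3394
d₁ = [ln(356/350) + (0.024 − 0.024 + ½·0.24²)·2] / (σ√T) = (0.0170 + 0.0576) / 0.3394 = 0.2198 ≈ 0.22
d₂ = 0.2198 − 0.3394 = -0.1196 ≈ -0.12
Risk-neutral Pr[S_T < K] = N(−d₂) = N(0.12) = 0.5478

0.5478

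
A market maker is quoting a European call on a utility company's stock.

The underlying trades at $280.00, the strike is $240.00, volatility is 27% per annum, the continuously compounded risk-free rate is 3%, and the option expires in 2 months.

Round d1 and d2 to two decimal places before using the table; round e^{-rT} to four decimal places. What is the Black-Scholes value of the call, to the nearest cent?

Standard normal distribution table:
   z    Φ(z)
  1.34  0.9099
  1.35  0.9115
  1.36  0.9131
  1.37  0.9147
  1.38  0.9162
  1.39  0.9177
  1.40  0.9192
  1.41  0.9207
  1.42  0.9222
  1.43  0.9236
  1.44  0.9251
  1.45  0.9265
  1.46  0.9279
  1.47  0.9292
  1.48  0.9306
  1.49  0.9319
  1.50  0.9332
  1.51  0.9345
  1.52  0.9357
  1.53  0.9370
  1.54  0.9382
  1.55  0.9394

$42.15

T = 0.1667;  σ√T = 0.1102
ln(S/K) + (r + σ²/2)T = ln(280/240) + (0.03 + 0.27²/2)·0.1667 = 0.1542 + 0.0111 = 0.1652
d₁ = 0.1652 / 0.1102 = 1.4990 which rounds to 1.50
d₂ = d₁ − σ√T = 1.4990 − 0.1102 = 1.3887 which rounds to 1.39
exp(−rT) = exp(−0.03·0.1667) = 0.9950
C = 280·N(1.50) − 240·0.9950·N(1.39) = 280·0.9332 − 240·0.9950·0.9177 = 261.2960 − 219.1468 = 42.1492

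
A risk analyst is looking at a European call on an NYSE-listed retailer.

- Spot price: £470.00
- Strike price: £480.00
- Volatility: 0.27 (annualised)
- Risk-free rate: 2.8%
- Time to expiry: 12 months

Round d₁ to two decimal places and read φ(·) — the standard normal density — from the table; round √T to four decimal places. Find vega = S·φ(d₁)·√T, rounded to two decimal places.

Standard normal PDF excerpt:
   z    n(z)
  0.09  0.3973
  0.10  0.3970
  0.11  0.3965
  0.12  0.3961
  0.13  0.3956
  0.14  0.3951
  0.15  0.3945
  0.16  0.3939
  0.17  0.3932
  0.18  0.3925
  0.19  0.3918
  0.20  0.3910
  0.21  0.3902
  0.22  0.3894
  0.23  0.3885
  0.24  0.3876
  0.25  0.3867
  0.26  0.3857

185.13

σ√T = 0.27 × 1.0000 = 0.2700
ln(S/K) + (r + σ²/2)T = ln(470/480) + (0.028 + 0.27²/2)·1 = -0.0211 + 0.0645 = 0.0434
d₁ = 0.0434 / 0.2700 = 0.1607 → 0.16
√T = √1 = 1.0000
φ(d₁) = φ(0.16) = 0.3939
vega = S·φ(d₁)·√T = 470·0.3939·1.0000 = 185.1330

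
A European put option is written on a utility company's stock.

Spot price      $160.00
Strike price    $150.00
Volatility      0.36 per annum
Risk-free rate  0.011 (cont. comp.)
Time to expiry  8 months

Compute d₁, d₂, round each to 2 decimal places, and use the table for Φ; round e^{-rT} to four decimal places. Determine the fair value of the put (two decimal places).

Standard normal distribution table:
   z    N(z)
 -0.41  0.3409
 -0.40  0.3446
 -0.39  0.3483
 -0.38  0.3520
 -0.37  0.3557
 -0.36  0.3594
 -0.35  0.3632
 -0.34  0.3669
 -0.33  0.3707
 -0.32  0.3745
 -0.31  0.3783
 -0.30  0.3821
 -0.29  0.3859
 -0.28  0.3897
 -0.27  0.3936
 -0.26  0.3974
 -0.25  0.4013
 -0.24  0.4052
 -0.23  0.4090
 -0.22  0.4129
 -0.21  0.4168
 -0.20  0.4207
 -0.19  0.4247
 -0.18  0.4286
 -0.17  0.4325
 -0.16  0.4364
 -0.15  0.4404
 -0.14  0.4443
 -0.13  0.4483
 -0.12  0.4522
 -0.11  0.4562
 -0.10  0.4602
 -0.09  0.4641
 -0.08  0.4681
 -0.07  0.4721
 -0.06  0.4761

$12.80

σ√T = 0.36 × 0.8165 = 0.2939
d₁ = [ln(160/150) + (0.011 + 0.36²/2)·0.6667] / 0.2939 = [0.0645 + 0.0505] / 0.2939 = 0.3915 ≈ 0.39
d₂ = d₁ − σ√T = 0.3915 − 0.2939 = 0.0975 ≈ 0.10
exp(−rT) = exp(−0.011·0.6667) = 0.9927
P = 150·0.9927·N(-0.10) − 160·N(-0.39) = 150·0.9927·0.4602 − 160·0.3483 = 68.5261 − 55.7280 = 12.7981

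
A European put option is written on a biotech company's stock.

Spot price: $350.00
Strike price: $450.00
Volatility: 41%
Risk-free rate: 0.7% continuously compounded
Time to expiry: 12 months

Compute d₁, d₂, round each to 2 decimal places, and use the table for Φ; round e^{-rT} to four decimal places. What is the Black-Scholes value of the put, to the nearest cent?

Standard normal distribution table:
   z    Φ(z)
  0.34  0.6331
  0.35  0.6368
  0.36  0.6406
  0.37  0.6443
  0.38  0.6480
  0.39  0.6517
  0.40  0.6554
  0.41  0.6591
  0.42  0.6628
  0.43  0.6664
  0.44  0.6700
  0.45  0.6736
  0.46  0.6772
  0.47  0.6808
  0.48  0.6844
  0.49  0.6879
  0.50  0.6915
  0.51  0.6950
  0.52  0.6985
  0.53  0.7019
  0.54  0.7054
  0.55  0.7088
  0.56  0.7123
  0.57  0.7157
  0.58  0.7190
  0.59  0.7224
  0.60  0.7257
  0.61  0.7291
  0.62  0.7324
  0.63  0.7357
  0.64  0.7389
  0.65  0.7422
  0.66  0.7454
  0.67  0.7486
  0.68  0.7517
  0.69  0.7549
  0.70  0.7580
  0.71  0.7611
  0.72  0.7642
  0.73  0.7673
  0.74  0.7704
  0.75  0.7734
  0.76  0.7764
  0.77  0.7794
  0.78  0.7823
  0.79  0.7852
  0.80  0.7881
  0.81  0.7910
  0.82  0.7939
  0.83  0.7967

$124.07

σ√T = 0.41 × 1.0000 = 0.4100
ln(S/K) + (r + σ²/2)T = ln(350/450) + (0.007 + 0.41²/2)·1 = -0.2513 + 0.0910 = -0.1603
d₁ = -0.1603 / 0.4100 = -0.3909 ⇒ -0.39
d₂ = d₁ − σ√T = -0.3909 − 0.4100 = -0.8009 ⇒ -0.80
exp(−rT) = exp(−0.007·1) = 0.9930
N(−d₂) = N(0.80) = 0.7881;  N(−d₁) = N(0.39) = 0.6517
P = 450·0.9930·0.7881 − 350·0.6517 = 352.1625 − 228.0950 = 124.0675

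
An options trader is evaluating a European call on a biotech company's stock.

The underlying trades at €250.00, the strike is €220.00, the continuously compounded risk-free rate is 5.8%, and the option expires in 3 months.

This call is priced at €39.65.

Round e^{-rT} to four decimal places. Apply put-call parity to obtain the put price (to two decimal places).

e^(−rT) = e^(−0.058·0.25) = 0.9856
Put-call parity: C − P = S − K·e^(−rT) = 250 − 220·0.9856 = 250 − 216.8320 = 33.1680
P = C − (C − P) = 39.65 − (33.1680) = 6.4820

€6.48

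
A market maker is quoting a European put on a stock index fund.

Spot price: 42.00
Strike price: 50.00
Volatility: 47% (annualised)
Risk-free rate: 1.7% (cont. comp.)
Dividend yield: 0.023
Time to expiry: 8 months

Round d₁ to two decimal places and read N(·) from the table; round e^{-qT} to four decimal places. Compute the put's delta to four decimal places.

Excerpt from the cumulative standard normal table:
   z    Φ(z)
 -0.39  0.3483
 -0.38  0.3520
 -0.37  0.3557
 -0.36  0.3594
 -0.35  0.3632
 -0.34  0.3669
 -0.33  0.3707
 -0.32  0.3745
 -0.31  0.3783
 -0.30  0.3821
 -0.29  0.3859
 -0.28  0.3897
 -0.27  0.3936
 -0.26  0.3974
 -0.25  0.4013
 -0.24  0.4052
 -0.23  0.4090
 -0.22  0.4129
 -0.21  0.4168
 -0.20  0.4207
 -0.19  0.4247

σ√T = 0.47 × 0.8165 = 0.3838
d₁ = [ln(42/50) + (0.017 − 0.023 + 0.47²/2)·0.6667] / 0.3838 = [-0.1744 + 0.0696] / 0.3838 = -0.2729 ≈ -0.27
N(d₁) = N(-0.27) = 0.3936
Δ_put = e^(−qT)·(N(d₁) − 1) = 0.9848·(0.3936 − 1) = -0.5972

-0.5972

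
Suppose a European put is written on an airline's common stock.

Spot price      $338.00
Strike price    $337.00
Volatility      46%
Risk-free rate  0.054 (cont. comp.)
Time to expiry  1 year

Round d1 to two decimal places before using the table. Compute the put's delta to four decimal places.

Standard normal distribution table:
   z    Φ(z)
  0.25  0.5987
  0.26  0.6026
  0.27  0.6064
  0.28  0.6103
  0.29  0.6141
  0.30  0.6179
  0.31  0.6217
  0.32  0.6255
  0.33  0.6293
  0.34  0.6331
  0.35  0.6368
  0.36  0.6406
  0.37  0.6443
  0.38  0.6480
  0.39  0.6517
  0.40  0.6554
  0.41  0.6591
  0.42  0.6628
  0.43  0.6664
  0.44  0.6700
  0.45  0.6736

-0.3632

σ√T = 0.46 × 1.0000 = 0.4600
d₁ = [ln(338/337) + (0.054 + 0.46²/2)·1] / 0.4600 = [0.0030 + 0.1598] / 0.4600 = 0.3538 → 0.35
N(d₁) = N(0.35) = 0.6368
Δ_put = N(d₁) − 1 = 0.6368 − 1 = -0.3632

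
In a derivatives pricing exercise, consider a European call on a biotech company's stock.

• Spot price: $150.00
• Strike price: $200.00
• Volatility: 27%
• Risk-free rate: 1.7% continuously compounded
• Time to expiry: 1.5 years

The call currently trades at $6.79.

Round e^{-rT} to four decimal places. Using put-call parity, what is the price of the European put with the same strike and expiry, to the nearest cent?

exp(−rT) = exp(−0.017·1.5) = 0.9748
Put-call parity: C − P = S − K·e^(−rT) = 150 − 200·0.9748 = 150 − 194.9600 = -44.9600
P = C − (C − P) = 6.79 − (-44.9600) = 51.7500

$51.75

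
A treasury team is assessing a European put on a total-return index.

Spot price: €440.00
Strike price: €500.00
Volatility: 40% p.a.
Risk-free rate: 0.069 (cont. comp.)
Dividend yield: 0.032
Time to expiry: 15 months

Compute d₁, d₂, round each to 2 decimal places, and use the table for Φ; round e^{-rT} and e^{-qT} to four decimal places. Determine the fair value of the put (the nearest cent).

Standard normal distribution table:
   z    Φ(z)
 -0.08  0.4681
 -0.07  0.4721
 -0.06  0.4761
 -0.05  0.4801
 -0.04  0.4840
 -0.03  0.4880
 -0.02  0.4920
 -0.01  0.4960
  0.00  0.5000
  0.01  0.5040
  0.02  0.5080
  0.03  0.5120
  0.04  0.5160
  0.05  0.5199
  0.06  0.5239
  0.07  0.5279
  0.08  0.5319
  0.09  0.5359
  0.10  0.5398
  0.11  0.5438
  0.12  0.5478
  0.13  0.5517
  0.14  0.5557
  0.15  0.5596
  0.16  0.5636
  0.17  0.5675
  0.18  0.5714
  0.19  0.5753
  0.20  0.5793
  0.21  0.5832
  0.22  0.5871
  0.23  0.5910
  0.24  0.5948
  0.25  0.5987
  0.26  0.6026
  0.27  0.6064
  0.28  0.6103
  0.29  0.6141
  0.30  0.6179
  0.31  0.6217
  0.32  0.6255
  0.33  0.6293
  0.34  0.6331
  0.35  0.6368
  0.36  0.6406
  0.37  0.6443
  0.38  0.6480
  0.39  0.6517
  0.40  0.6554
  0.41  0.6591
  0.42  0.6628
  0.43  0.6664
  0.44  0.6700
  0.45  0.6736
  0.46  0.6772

€97.72

σ√T = 0.4 × 1.1180 = 0.4472
d₁ = [ln(440/500) + (0.069 − 0.032 + ½·0.4²)·1.25] / (σ√T) = (-0.1278 + 0.1463) / 0.4472 = 0.0412 ⇒ 0.04
d₂ = 0.0412 − 0.4472 = -0.4060 ⇒ -0.41
e^(−qT) = e^(−0.032·1.25) = 0.9608;  e^(−rT) = e^(−0.069·1.25) = 0.9174
P = 500·0.9174·N(0.41) − 440·0.9608·N(-0.04) = 500·0.9174·0.6591 − 440·0.9608·0.4840 = 302.3292 − 204.6120 = 97.7172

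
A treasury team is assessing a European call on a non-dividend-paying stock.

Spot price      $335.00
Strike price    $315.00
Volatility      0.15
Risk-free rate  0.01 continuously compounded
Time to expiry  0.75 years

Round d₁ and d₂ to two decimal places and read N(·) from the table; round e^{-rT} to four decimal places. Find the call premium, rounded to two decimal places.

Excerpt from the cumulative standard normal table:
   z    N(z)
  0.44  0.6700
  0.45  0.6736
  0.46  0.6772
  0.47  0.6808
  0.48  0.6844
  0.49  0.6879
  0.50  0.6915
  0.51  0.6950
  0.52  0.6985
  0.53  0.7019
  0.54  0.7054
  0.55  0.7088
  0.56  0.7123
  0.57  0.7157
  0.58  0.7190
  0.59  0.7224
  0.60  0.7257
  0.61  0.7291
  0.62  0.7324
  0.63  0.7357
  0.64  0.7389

T = 0.75;  σ√T = 0.1299
d₁ = [ln(335/315) + (0.01 + 0.15²/2)·0.75] / 0.1299 = [0.0616 + 0.0159] / 0.1299 = 0.5966 ≈ 0.60
d₂ = d₁ − σ√T = 0.5966 − 0.1299 = 0.4667 ≈ 0.47
exp(−rT) = exp(−0.01·0.75) = 0.9925
C = 335·N(0.60) − 315·0.9925·N(0.47) = 335·0.7257 − 315·0.9925·0.6808 = 243.1095 − 212.8436 = 30.2659

$30.27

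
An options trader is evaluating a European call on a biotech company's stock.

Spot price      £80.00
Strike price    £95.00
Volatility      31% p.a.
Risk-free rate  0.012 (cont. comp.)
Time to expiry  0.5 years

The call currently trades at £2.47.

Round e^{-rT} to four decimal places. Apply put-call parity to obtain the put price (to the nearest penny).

e^(−rT) = e^(−0.012·0.5) = 0.9940
Put-call parity: C − P = S − K·e^(−rT) = 80 − 95·0.9940 = 80 − 94.4300 = -14.4300
P = C − (C − P) = 2.47 − (-14.4300) = 16.9000

£16.90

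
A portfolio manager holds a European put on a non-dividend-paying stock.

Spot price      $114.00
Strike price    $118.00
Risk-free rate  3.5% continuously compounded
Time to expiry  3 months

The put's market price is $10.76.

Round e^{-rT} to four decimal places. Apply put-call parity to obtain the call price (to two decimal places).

e^(−rT) = e^(−0.035·0.25) = 0.9913
Put-call parity: C − P = S − K·e^(−rT) = 114 − 118·0.9913 = 114 − 116.9734 = -2.9734
C = P + (C − P) = 10.76 + (-2.9734) = 7.7866

$7.79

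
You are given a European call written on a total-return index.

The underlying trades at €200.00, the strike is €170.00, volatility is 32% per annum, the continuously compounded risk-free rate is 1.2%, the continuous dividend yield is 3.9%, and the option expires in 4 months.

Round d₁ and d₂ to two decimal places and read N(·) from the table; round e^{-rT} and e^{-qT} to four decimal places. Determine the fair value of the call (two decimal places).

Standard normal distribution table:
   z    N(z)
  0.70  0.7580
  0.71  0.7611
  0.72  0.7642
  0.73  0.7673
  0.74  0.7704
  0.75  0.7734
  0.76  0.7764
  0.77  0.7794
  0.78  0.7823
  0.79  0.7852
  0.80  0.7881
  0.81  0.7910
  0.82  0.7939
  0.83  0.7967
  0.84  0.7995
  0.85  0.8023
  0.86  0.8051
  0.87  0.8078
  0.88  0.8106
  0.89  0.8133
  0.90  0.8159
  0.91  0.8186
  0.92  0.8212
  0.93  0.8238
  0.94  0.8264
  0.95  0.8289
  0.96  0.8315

€31.68

σ√T = 0.32·√0.3333 = 0.1848
d₁ = [ln(200/170) + (0.012 − 0.039 + 0.32²/2)·0.3333] / 0.1848 = [0.1625 + 0.0081] / 0.1848 = 0.9233 which rounds to 0.92
d₂ = d₁ − σ√T = 0.9233 − 0.1848 = 0.7386 which rounds to 0.74
e^(−qT) = e^(−0.039·0.3333) = 0.9871;  e^(−rT) = e^(−0.012·0.3333) = 0.9960
N(d₁) = N(0.92) = 0.8212;  N(d₂) = N(0.74) = 0.7704
C = 200·0.9871·0.8212 − 170·0.9960·0.7704 = 162.1213 − 130.4441 = 31.6772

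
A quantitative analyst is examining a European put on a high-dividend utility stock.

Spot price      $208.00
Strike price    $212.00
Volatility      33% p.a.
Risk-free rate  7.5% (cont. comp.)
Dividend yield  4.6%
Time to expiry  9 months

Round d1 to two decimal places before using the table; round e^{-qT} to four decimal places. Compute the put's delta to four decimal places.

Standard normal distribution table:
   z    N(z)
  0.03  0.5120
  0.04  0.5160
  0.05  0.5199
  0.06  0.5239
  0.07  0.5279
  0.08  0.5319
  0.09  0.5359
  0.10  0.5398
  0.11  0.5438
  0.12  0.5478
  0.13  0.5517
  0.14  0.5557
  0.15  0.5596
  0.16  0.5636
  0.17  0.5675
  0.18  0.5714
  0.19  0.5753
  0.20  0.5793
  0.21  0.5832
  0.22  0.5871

σ√T = 0.33·√0.75 = 0.2858
d₁ = [ln(208/212) + (0.075 − 0.046 + 0.33²/2)·0.75] / 0.2858 = [-0.0190 + 0.0626] / 0.2858 = 0.1523 which rounds to 0.15
N(d₁) = N(0.15) = 0.5596
Δ_put = e^(−qT)·(N(d₁) − 1) = 0.9661·(0.5596 − 1) = -0.4255

-0.4255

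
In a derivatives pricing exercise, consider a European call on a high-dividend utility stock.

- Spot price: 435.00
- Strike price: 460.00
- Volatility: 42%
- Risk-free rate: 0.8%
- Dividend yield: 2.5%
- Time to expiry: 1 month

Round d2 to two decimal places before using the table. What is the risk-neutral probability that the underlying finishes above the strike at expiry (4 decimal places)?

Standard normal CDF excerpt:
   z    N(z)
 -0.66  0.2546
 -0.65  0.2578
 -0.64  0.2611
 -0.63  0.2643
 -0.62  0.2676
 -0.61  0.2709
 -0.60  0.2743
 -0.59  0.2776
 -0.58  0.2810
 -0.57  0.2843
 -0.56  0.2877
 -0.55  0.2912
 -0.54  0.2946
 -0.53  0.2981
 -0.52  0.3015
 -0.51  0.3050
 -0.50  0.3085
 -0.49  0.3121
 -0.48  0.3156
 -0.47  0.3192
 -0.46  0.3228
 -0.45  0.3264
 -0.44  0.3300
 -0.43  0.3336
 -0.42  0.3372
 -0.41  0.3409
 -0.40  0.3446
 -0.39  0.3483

0.2981

T = 0.08333;  σ√T = 0.1212
d₁ = [ln(435/460) + (0.008 − 0.025 + 0.42²/2)·0.08333] / 0.1212 = [-0.0559 + 0.0059] / 0.1212 = -0.4120 ⇒ -0.41
d₂ = d₁ − σ√T = -0.4120 − 0.1212 = -0.5332 ⇒ -0.53
Risk-neutral Pr[S_T > K] = N(d₂) = N(-0.53) = 0.2981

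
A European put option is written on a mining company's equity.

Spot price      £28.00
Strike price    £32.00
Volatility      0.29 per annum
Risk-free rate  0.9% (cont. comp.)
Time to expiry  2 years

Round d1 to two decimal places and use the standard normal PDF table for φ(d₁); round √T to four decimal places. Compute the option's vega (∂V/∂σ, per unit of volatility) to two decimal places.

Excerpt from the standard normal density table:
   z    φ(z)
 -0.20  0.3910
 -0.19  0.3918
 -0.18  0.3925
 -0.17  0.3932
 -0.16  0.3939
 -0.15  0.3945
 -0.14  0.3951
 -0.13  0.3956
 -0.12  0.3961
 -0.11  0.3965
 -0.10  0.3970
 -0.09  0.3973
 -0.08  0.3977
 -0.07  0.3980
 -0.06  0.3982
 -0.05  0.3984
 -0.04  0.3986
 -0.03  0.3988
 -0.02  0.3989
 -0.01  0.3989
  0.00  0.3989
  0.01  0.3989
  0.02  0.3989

15.75

T = 2;  σ√T = 0.4101
d₁ = [ln(28/32) + (0.009 + ½·0.29²)·2] / (σ√T) = (-0.1335 + 0.1021) / 0.4101 = -0.0766 ≈ -0.08
√T = √2 = 1.4142
φ(d₁) = φ(-0.08) = 0.3977
vega = S·φ(d₁)·√T = 28·0.3977·1.4142 = 15.7480
(Call and put vega coincide under Black-Scholes.)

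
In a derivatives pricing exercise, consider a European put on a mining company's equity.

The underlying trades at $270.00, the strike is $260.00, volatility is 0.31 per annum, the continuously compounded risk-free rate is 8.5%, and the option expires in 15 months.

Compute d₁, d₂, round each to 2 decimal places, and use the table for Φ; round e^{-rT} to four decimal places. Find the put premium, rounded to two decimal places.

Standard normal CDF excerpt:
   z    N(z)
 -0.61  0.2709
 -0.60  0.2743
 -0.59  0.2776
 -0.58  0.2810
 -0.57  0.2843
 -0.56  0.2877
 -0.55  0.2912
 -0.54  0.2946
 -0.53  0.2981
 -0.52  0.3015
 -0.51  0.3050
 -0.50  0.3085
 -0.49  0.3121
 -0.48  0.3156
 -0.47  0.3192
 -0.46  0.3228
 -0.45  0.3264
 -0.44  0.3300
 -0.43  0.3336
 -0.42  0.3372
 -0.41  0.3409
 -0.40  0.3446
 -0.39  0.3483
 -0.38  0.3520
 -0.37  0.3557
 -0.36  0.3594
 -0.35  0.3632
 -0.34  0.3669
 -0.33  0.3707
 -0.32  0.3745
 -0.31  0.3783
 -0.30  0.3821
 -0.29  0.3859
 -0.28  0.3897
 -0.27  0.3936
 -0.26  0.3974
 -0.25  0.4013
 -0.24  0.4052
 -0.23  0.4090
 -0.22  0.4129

T = 1.25;  σ√T = 0.3466
d₁ = [ln(270/260) + (0.085 + 0.31²/2)·1.25] / 0.3466 = [0.0377 + 0.1663] / 0.3466 = 0.5887 ⇒ 0.59
d₂ = d₁ − σ√T = 0.5887 − 0.3466 = 0.2422 ⇒ 0.24
exp(−rT) = exp(−0.085·1.25) = 0.8992
N(−d₂) = N(-0.24) = 0.4052;  N(−d₁) = N(-0.59) = 0.2776
P = 260·0.8992·0.4052 − 270·0.2776 = 94.7325 − 74.9520 = 19.7805

$19.78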